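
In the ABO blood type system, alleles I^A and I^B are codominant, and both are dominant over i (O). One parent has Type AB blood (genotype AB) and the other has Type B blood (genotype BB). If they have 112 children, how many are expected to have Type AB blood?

Cross: AB × BB
Possible offspring genotypes: 2 AB, 2 BB
Blood type counts: 2 Type AB, 2 Type B
Probability of Type AB: 2/4 = 1/2
Expected count = 1/2 × 112 = 56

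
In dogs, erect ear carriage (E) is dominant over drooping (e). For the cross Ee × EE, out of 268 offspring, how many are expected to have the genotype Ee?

Punnett square for Ee × EE:
Offspring genotypes: 2 EE, 2 Ee
Total offspring: 4
Count with target: 2
Probability: 2/4 = 1/2
Expected count = 1/2 × 268 = 134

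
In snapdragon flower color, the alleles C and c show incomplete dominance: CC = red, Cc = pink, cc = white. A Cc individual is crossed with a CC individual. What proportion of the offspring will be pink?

Punnett square for Cc × CC:
Offspring genotypes: 2 CC, 2 Cc
Phenotype counts: 2 red, 2 pink
pink: 2 out of 4
Probability: 2/4 = 1/2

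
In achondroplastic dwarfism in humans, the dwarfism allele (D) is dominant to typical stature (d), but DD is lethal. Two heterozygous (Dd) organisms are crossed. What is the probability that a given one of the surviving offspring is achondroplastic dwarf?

Cross: Dd × Dd
Punnett square offspring (before lethality): 1 DD, 2 Dd, 1 dd
The DD genotype is lethal (embryos die); surviving offspring: 2 Dd, 1 dd
achondroplastic dwarf: 2 out of 3
Probability: 2/3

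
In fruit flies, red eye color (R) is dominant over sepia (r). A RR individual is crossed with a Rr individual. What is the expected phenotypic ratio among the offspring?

Punnett square for RR × Rr:
Offspring genotypes: 2 RR, 2 Rr
red: 4, sepia: 0
Ratio: all red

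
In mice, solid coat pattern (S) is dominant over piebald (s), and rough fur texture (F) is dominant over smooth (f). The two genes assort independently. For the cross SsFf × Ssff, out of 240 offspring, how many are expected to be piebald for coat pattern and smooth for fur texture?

Dihybrid cross SsFf × Ssff — consider each gene separately:
coat pattern: Ss × Ss → 1 SS, 2 Ss, 1 ss → 3 S_ : 1 ss (out of 4)
fur texture: Ff × ff → 2 Ff, 2 ff → 2 F_ : 2 ff (out of 4)
Looking for: piebald (ss) and smooth (ff)
P(piebald) = 1/4, P(smooth) = 2/4
P(both) = 1/4 × 2/4 = 2/16 = 1/8
Expected count = 1/8 × 240 = 30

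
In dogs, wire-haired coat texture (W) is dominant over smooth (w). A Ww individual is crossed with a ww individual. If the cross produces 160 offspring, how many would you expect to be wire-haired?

Punnett square for Ww × ww:
Offspring genotypes: 2 Ww, 2 ww
wire-haired: 2, smooth: 2
wire-haired: 2 out of 4 → fraction 1/2
Expected count = 1/2 × 160 = 80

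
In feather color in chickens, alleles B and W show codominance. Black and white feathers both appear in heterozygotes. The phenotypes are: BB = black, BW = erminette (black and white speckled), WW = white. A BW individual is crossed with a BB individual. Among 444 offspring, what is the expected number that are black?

Punnett square for BW × BB:
Offspring genotypes: 2 BB, 2 BW
Phenotype counts: 2 black, 2 erminette (black and white speckled)
black: 2 out of 4 → fraction 1/2
Expected count = 1/2 × 444 = 222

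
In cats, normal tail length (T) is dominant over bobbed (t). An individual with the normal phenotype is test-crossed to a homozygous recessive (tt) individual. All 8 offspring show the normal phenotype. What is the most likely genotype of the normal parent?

Test cross: ? × tt
All offspring are normal.
If the unknown parent were heterozygous (Tt), about half of 8 offspring would be bobbed; none are. The unknown parent is most likely homozygous dominant (TT).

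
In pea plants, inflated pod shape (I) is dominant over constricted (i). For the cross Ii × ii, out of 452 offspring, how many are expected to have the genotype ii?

Punnett square for Ii × ii:
Offspring genotypes: 2 Ii, 2 ii
Total offspring: 4
Count with target: 2
Probability: 2/4 = 1/2
Expected count = 1/2 × 452 = 226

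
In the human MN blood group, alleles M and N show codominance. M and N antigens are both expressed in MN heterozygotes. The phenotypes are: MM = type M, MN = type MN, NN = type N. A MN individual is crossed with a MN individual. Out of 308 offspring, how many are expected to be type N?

Punnett square for MN × MN:
Offspring genotypes: 1 MM, 2 MN, 1 NN
Phenotype counts: 1 type M, 2 type MN, 1 type N
type N: 1 out of 4 → fraction 1/4
Expected count = 1/4 × 308 = 77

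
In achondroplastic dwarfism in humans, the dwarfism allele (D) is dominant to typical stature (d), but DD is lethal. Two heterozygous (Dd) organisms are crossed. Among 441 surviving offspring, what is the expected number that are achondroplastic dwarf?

Cross: Dd × Dd
Punnett square offspring (before lethality): 1 DD, 2 Dd, 1 dd
The DD genotype is lethal (embryos die); surviving offspring: 2 Dd, 1 dd
achondroplastic dwarf: 2 out of 3 → fraction 2/3
Expected count = 2/3 × 441 = 294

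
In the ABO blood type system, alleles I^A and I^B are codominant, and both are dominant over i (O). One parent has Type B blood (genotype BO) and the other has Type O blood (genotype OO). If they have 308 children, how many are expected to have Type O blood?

Cross: BO × OO
Possible offspring genotypes: 2 BO, 2 OO
Blood type counts: 2 Type B, 2 Type O
Probability of Type O: 2/4 = 1/2
Expected count = 1/2 × 308 = 154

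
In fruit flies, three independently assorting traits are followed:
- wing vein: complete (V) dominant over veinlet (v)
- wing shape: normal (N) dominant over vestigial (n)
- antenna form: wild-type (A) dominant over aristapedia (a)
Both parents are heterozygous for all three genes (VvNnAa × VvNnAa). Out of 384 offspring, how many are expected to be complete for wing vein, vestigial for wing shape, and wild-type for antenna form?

Trihybrid cross: VvNnAa × VvNnAa
Each trait segregates independently with a 3:1 phenotypic ratio, so each gene contributes 3/4 (dominant) or 1/4 (recessive).
Target: complete (wing vein), vestigial (wing shape), wild-type (antenna form)
Probability = product of independent per-trait probabilities
= 3/4 × 1/4 × 3/4 = 9/64
Expected count = 9/64 × 384 = 54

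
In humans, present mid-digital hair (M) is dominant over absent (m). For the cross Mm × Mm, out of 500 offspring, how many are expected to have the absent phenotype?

Punnett square for Mm × Mm:
Offspring genotypes: 1 MM, 2 Mm, 1 mm
Total offspring: 4
Count with target: 1
Probability: 1/4
Expected count = 1/4 × 500 = 125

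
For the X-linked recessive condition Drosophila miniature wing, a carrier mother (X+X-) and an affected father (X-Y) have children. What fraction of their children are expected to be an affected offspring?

Cross: X+X- × X-Y
Offspring: 1 X+X-, 1 X+Y, 1 X-X-, 1 X-Y
Probability of an affected offspring: 2/4 = 1/2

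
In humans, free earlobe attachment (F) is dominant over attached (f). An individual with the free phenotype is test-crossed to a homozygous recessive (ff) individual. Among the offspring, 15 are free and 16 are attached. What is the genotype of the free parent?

Test cross: ? × ff
Offspring: 15 free, 16 attached — approximately 1:1.
A 1:1 ratio in a test cross indicates the unknown parent is heterozygous (Ff).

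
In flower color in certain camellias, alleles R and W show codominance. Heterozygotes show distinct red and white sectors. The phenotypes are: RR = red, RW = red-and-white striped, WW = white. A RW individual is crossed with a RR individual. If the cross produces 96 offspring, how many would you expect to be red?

Punnett square for RW × RR:
Offspring genotypes: 2 RR, 2 RW
Phenotype counts: 2 red, 2 red-and-white striped
red: 2 out of 4 → fraction 1/2
Expected count = 1/2 × 96 = 48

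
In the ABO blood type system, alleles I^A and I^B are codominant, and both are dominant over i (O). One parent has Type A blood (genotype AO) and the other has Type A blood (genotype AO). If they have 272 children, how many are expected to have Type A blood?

Cross: AO × AO
Possible offspring genotypes: 1 AA, 2 AO, 1 OO
Blood type counts: 3 Type A, 1 Type O
Probability of Type A: 3/4
Expected count = 3/4 × 272 = 204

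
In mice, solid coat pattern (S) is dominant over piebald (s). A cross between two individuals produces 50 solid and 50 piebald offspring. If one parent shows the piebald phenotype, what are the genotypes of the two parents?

Observed offspring: 50 solid, 50 piebald
The observed ratio simplifies to 1:1. One parent shows piebald, so its genotype must be ss. A 1:1 offspring split requires the other parent to be heterozygous (Ss).
Parent genotypes: ss × Ss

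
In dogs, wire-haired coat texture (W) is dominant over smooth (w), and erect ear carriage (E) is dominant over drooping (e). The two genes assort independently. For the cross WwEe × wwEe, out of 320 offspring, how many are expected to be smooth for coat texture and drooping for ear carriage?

Dihybrid cross WwEe × wwEe — consider each gene separately:
coat texture: Ww × ww → 2 Ww, 2 ww → 2 W_ : 2 ww (out of 4)
ear carriage: Ee × Ee → 1 EE, 2 Ee, 1 ee → 3 E_ : 1 ee (out of 4)
Looking for: smooth (ww) and drooping (ee)
P(smooth) = 2/4, P(drooping) = 1/4
P(both) = 2/4 × 1/4 = 2/16 = 1/8
Expected count = 1/8 × 320 = 40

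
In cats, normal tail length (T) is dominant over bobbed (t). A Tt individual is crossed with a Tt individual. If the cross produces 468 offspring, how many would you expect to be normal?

Punnett square for Tt × Tt:
Offspring genotypes: 1 TT, 2 Tt, 1 tt
normal: 3, bobbed: 1
normal: 3 out of 4 → fraction 3/4
Expected count = 3/4 × 468 = 351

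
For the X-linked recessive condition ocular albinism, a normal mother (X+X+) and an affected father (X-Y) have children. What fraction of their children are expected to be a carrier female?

Cross: X+X+ × X-Y
Offspring: 2 X+X-, 2 X+Y
Probability of a carrier female: 2/4 = 1/2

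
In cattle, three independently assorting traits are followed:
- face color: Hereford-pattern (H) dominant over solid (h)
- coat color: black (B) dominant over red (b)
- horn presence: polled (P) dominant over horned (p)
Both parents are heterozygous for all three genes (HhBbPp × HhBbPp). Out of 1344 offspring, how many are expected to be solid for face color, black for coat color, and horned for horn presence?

Trihybrid cross: HhBbPp × HhBbPp
Each trait segregates independently with a 3:1 phenotypic ratio, so each gene contributes 3/4 (dominant) or 1/4 (recessive).
Target: solid (face color), black (coat color), horned (horn presence)
Probability = product of independent per-trait probabilities
= 1/4 × 3/4 × 1/4 = 3/64
Expected count = 3/64 × 1344 = 63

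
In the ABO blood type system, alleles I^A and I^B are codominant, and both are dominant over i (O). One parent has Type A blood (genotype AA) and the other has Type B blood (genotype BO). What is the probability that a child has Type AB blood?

Cross: AA × BO
Possible offspring genotypes: 2 AB, 2 AO
Blood type counts: 2 Type AB, 2 Type A
Probability of Type AB: 2/4 = 1/2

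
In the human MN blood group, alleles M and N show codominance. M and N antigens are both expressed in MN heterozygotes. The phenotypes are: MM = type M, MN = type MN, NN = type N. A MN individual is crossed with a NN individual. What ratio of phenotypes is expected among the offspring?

Punnett square for MN × NN:
Offspring genotypes: 2 MN, 2 NN
Phenotype counts: 2 type MN, 2 type N
Ratio: 1 type MN : 1 type N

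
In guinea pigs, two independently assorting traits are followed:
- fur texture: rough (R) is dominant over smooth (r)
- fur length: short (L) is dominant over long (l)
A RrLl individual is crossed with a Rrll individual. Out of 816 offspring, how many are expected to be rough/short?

Dihybrid cross RrLl × Rrll — consider each gene separately:
fur texture: Rr × Rr → 1 RR, 2 Rr, 1 rr → 3 R_ : 1 rr (out of 4)
fur length: Ll × ll → 2 Ll, 2 ll → 2 L_ : 2 ll (out of 4)
Combine (counts out of 4 × 4 = 16): rough/short (R_L_) = 3×2 = 6; rough/long (R_ll) = 3×2 = 6; smooth/short (rrL_) = 1×2 = 2; smooth/long (rrll) = 1×2 = 2
Phenotype counts (out of 16): 6 rough/short, 6 rough/long, 2 smooth/short, 2 smooth/long
rough/short: 6 out of 16 → fraction 3/8
Expected count = 3/8 × 816 = 306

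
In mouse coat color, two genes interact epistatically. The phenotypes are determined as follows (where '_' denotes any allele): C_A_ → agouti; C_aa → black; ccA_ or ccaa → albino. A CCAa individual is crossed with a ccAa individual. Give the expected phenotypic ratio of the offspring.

Cross: CCAa × ccAa — consider each gene separately:
C gene: CC × cc → 4 Cc → 4 C_ (out of 4)
A gene: Aa × Aa → 1 AA, 2 Aa, 1 aa → 3 A_ : 1 aa (out of 4)
Genotype classes (out of 4 × 4 = 16): C_A_ = 4×3 = 12; C_aa = 4×1 = 4
Apply the phenotype rules: C_A_ (12) → agouti; C_aa (4) → black
Phenotype counts (out of 16): 12 agouti, 4 black
Ratio: 3 agouti : 1 black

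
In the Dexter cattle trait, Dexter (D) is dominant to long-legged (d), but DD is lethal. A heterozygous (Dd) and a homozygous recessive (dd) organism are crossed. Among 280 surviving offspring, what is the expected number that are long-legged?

Cross: Dd × dd
Punnett square offspring (before lethality): 2 Dd, 2 dd
No DD offspring are produced in this cross.
long-legged: 2 out of 4 → fraction 1/2
Expected count = 1/2 × 280 = 140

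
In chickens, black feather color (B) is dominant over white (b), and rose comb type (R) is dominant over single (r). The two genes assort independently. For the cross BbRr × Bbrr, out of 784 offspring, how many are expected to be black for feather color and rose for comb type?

Dihybrid cross BbRr × Bbrr — consider each gene separately:
feather color: Bb × Bb → 1 BB, 2 Bb, 1 bb → 3 B_ : 1 bb (out of 4)
comb type: Rr × rr → 2 Rr, 2 rr → 2 R_ : 2 rr (out of 4)
Looking for: black (B_) and rose (R_)
P(black) = 3/4, P(rose) = 2/4
P(both) = 3/4 × 2/4 = 6/16 = 3/8
Expected count = 3/8 × 784 = 294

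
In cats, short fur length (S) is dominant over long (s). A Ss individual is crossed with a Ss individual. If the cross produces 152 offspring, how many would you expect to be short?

Punnett square for Ss × Ss:
Offspring genotypes: 1 SS, 2 Ss, 1 ss
short: 3, long: 1
short: 3 out of 4 → fraction 3/4
Expected count = 3/4 × 152 = 114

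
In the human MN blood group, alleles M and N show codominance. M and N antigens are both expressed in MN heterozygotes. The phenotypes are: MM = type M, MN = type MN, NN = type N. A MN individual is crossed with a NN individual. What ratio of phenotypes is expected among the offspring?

Punnett square for MN × NN:
Offspring genotypes: 2 MN, 2 NN
Phenotype counts: 2 type MN, 2 type N
Ratio: 1 type MN : 1 type N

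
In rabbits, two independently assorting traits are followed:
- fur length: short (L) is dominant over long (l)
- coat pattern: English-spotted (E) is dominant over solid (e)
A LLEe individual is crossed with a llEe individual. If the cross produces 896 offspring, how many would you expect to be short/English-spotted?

Dihybrid cross LLEe × llEe — consider each gene separately:
fur length: LL × ll → 4 Ll → 4 L_ (out of 4)
coat pattern: Ee × Ee → 1 EE, 2 Ee, 1 ee → 3 E_ : 1 ee (out of 4)
Combine (counts out of 4 × 4 = 16): short/English-spotted (L_E_) = 4×3 = 12; short/solid (L_ee) = 4×1 = 4
Phenotype counts (out of 16): 12 short/English-spotted, 4 short/solid
short/English-spotted: 12 out of 16 → fraction 3/4
Expected count = 3/4 × 896 = 672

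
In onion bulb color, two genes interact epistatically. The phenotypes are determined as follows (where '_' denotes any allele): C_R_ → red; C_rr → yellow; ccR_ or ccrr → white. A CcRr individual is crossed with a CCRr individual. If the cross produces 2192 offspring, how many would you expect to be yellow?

Cross: CcRr × CCRr — consider each gene separately:
C gene: Cc × CC → 2 CC, 2 Cc → 4 C_ (out of 4)
R gene: Rr × Rr → 1 RR, 2 Rr, 1 rr → 3 R_ : 1 rr (out of 4)
Genotype classes (out of 4 × 4 = 16): C_R_ = 4×3 = 12; C_rr = 4×1 = 4
Apply the phenotype rules: C_R_ (12) → red; C_rr (4) → yellow
Phenotype counts (out of 16): 12 red, 4 yellow
yellow: 4 out of 16 → fraction 1/4
Expected count = 1/4 × 2192 = 548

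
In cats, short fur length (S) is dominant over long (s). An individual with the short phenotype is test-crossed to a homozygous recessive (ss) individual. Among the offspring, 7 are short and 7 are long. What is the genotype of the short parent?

Test cross: ? × ss
Offspring: 7 short, 7 long — approximately 1:1.
A 1:1 ratio in a test cross indicates the unknown parent is heterozygous (Ss).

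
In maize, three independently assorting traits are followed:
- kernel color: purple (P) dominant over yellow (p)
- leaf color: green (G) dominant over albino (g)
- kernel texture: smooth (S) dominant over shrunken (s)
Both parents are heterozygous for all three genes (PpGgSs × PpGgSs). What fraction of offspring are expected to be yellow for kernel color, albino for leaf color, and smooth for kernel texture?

Trihybrid cross: PpGgSs × PpGgSs
Each trait segregates independently with a 3:1 phenotypic ratio, so each gene contributes 3/4 (dominant) or 1/4 (recessive).
Target: yellow (kernel color), albino (leaf color), smooth (kernel texture)
Probability = product of independent per-trait probabilities
= 1/4 × 1/4 × 3/4 = 3/64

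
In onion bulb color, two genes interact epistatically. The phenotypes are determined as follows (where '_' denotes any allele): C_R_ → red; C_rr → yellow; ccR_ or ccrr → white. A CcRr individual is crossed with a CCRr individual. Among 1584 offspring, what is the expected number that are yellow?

Cross: CcRr × CCRr — consider each gene separately:
C gene: Cc × CC → 2 CC, 2 Cc → 4 C_ (out of 4)
R gene: Rr × Rr → 1 RR, 2 Rr, 1 rr → 3 R_ : 1 rr (out of 4)
Genotype classes (out of 4 × 4 = 16): C_R_ = 4×3 = 12; C_rr = 4×1 = 4
Apply the phenotype rules: C_R_ (12) → red; C_rr (4) → yellow
Phenotype counts (out of 16): 12 red, 4 yellow
yellow: 4 out of 16 → fraction 1/4
Expected count = 1/4 × 1584 = 396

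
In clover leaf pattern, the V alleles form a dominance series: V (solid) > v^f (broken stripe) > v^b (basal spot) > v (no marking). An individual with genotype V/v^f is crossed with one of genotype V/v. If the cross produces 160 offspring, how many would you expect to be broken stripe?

Cross: V/v^f × V/v
Allele dominance: V > v^f > v^b > v
Offspring genotypes: 1 V/V, 1 V/v, 1 V/v^f, 1 v^f/v
Phenotype counts: 3 solid, 1 broken stripe
broken stripe: 1 out of 4 → fraction 1/4
Expected count = 1/4 × 160 = 40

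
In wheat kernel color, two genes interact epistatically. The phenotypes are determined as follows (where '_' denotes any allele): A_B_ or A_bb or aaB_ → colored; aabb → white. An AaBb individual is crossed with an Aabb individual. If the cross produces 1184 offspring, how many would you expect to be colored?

Cross: AaBb × Aabb — consider each gene separately:
A gene: Aa × Aa → 1 AA, 2 Aa, 1 aa → 3 A_ : 1 aa (out of 4)
B gene: Bb × bb → 2 Bb, 2 bb → 2 B_ : 2 bb (out of 4)
Genotype classes (out of 4 × 4 = 16): A_B_ = 3×2 = 6; A_bb = 3×2 = 6; aaB_ = 1×2 = 2; aabb = 1×2 = 2
Apply the phenotype rules: A_B_ (6) + A_bb (6) + aaB_ (2) → colored; aabb (2) → white
Phenotype counts (out of 16): 14 colored, 2 white
colored: 14 out of 16 → fraction 7/8
Expected count = 7/8 × 1184 = 1036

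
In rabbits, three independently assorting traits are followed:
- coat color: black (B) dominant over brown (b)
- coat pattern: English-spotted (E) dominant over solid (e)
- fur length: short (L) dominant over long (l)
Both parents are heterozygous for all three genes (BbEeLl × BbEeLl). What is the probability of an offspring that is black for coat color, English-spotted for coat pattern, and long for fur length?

Trihybrid cross: BbEeLl × BbEeLl
Each trait segregates independently with a 3:1 phenotypic ratio, so each gene contributes 3/4 (dominant) or 1/4 (recessive).
Target: black (coat color), English-spotted (coat pattern), long (fur length)
Probability = product of independent per-trait probabilities
= 3/4 × 3/4 × 1/4 = 9/64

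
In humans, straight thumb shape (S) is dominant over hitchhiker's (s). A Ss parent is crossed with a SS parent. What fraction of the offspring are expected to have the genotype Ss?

Punnett square for Ss × SS:
Offspring genotypes: 2 SS, 2 Ss
Total offspring: 4
Count with target: 2
Probability: 2/4 = 1/2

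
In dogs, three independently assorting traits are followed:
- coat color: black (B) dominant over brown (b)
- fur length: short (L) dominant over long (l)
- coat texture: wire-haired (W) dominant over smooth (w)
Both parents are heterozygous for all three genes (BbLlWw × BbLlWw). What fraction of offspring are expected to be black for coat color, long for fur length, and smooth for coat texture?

Trihybrid cross: BbLlWw × BbLlWw
Each trait segregates independently with a 3:1 phenotypic ratio, so each gene contributes 3/4 (dominant) or 1/4 (recessive).
Target: black (coat color), long (fur length), smooth (coat texture)
Probability = product of independent per-trait probabilities
= 3/4 × 1/4 × 1/4 = 3/64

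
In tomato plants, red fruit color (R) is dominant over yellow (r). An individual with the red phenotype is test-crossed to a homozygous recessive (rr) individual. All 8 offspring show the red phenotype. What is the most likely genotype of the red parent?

Test cross: ? × rr
All offspring are red.
If the unknown parent were heterozygous (Rr), about half of 8 offspring would be yellow; none are. The unknown parent is most likely homozygous dominant (RR).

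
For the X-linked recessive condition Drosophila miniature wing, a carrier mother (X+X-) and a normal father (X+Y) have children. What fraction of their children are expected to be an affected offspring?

Cross: X+X- × X+Y
Offspring: 1 X+X+, 1 X+Y, 1 X+X-, 1 X-Y
Probability of an affected offspring: 1/4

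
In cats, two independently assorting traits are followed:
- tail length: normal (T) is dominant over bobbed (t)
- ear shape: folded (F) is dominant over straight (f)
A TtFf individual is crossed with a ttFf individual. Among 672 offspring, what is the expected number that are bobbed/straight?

Dihybrid cross TtFf × ttFf — consider each gene separately:
tail length: Tt × tt → 2 Tt, 2 tt → 2 T_ : 2 tt (out of 4)
ear shape: Ff × Ff → 1 FF, 2 Ff, 1 ff → 3 F_ : 1 ff (out of 4)
Combine (counts out of 4 × 4 = 16): normal/folded (T_F_) = 2×3 = 6; normal/straight (T_ff) = 2×1 = 2; bobbed/folded (ttF_) = 2×3 = 6; bobbed/straight (ttff) = 2×1 = 2
Phenotype counts (out of 16): 6 normal/folded, 2 normal/straight, 6 bobbed/folded, 2 bobbed/straight
bobbed/straight: 2 out of 16 → fraction 1/8
Expected count = 1/8 × 672 = 84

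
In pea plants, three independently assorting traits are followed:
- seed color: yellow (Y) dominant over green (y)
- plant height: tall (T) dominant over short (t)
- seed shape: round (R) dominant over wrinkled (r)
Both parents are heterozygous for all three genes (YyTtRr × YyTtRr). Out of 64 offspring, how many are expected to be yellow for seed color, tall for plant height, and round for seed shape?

Trihybrid cross: YyTtRr × YyTtRr
Each trait segregates independently with a 3:1 phenotypic ratio, so each gene contributes 3/4 (dominant) or 1/4 (recessive).
Target: yellow (seed color), tall (plant height), round (seed shape)
Probability = product of independent per-trait probabilities
= 3/4 × 3/4 × 3/4 = 27/64
Expected count = 27/64 × 64 = 27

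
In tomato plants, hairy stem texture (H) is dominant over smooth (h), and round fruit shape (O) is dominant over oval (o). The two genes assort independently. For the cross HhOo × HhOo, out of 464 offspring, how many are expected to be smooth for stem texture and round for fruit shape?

Dihybrid cross HhOo × HhOo — consider each gene separately:
stem texture: Hh × Hh → 1 HH, 2 Hh, 1 hh → 3 H_ : 1 hh (out of 4)
fruit shape: Oo × Oo → 1 OO, 2 Oo, 1 oo → 3 O_ : 1 oo (out of 4)
Looking for: smooth (hh) and round (O_)
P(smooth) = 1/4, P(round) = 3/4
P(both) = 1/4 × 3/4 = 3/16
Expected count = 3/16 × 464 = 87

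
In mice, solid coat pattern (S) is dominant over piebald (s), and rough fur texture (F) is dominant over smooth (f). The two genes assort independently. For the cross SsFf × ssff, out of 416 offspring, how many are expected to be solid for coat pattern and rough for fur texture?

Dihybrid cross SsFf × ssff — consider each gene separately:
coat pattern: Ss × ss → 2 Ss, 2 ss → 2 S_ : 2 ss (out of 4)
fur texture: Ff × ff → 2 Ff, 2 ff → 2 F_ : 2 ff (out of 4)
Looking for: solid (S_) and rough (F_)
P(solid) = 2/4, P(rough) = 2/4
P(both) = 2/4 × 2/4 = 4/16 = 1/4
Expected count = 1/4 × 416 = 104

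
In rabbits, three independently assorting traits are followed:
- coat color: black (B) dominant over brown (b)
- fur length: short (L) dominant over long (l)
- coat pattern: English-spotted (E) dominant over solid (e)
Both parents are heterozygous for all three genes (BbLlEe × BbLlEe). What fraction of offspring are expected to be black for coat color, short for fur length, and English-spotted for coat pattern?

Trihybrid cross: BbLlEe × BbLlEe
Each trait segregates independently with a 3:1 phenotypic ratio, so each gene contributes 3/4 (dominant) or 1/4 (recessive).
Target: black (coat color), short (fur length), English-spotted (coat pattern)
Probability = product of independent per-trait probabilities
= 3/4 × 3/4 × 3/4 = 27/64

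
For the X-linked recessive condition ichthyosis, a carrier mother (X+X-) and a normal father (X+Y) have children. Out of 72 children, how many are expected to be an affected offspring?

Cross: X+X- × X+Y
Offspring: 1 X+X+, 1 X+Y, 1 X+X-, 1 X-Y
Probability of an affected offspring: 1/4
Expected count = 1/4 × 72 = 18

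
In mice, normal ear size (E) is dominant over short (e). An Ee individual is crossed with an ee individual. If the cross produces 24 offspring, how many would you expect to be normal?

Punnett square for Ee × ee:
Offspring genotypes: 2 Ee, 2 ee
normal: 2, short: 2
normal: 2 out of 4 → fraction 1/2
Expected count = 1/2 × 24 = 12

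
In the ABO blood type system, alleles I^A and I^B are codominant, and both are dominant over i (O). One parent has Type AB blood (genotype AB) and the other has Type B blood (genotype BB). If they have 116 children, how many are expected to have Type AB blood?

Cross: AB × BB
Possible offspring genotypes: 2 AB, 2 BB
Blood type counts: 2 Type AB, 2 Type B
Probability of Type AB: 2/4 = 1/2
Expected count = 1/2 × 116 = 58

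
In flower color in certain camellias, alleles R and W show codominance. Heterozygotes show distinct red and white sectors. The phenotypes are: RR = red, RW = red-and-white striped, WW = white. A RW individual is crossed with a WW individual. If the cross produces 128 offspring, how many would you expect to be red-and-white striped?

Punnett square for RW × WW:
Offspring genotypes: 2 RW, 2 WW
Phenotype counts: 2 red-and-white striped, 2 white
red-and-white striped: 2 out of 4 → fraction 1/2
Expected count = 1/2 × 128 = 64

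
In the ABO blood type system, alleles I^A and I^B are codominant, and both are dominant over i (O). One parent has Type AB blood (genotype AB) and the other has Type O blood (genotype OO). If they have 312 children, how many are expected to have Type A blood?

Cross: AB × OO
Possible offspring genotypes: 2 AO, 2 BO
Blood type counts: 2 Type A, 2 Type B
Probability of Type A: 2/4 = 1/2
Expected count = 1/2 × 312 = 156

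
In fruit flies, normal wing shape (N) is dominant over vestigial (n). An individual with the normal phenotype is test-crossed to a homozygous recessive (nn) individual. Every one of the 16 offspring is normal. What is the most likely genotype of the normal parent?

Test cross: ? × nn
All offspring are normal.
If the unknown parent were heterozygous (Nn), about half of 16 offspring would be vestigial; none are. The unknown parent is most likely homozygous dominant (NN).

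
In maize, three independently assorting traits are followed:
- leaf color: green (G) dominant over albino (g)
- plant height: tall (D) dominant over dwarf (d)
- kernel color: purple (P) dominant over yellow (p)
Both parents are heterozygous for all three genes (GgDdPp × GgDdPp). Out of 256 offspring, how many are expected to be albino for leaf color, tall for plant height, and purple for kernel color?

Trihybrid cross: GgDdPp × GgDdPp
Each trait segregates independently with a 3:1 phenotypic ratio, so each gene contributes 3/4 (dominant) or 1/4 (recessive).
Target: albino (leaf color), tall (plant height), purple (kernel color)
Probability = product of independent per-trait probabilities
= 1/4 × 3/4 × 3/4 = 9/64
Expected count = 9/64 × 256 = 36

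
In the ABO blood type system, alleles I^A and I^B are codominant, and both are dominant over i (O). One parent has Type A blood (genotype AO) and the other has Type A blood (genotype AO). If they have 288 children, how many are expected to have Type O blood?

Cross: AO × AO
Possible offspring genotypes: 1 AA, 2 AO, 1 OO
Blood type counts: 3 Type A, 1 Type O
Probability of Type O: 1/4
Expected count = 1/4 × 288 = 72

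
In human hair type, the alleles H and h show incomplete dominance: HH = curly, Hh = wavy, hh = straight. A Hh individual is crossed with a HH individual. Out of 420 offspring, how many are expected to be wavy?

Punnett square for Hh × HH:
Offspring genotypes: 2 HH, 2 Hh
Phenotype counts: 2 curly, 2 wavy
wavy: 2 out of 4 → fraction 1/2
Expected count = 1/2 × 420 = 210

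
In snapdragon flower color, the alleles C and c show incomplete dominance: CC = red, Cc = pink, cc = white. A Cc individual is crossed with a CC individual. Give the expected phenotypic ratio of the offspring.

Punnett square for Cc × CC:
Offspring genotypes: 2 CC, 2 Cc
Phenotype counts: 2 red, 2 pink
Ratio: 1 red : 1 pink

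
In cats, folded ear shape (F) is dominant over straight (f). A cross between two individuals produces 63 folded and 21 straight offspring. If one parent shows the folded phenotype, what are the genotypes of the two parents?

Observed offspring: 63 folded, 21 straight
The observed ratio simplifies to 3:1. Straight (ff) offspring appear, so each parent must contribute one f allele. The parent stated to show folded carries F, so it is Ff. The other parent is then either Ff or ff: Ff × ff would give a 1:1 split, whereas Ff × Ff gives 3:1 — matching the data. So both parents are heterozygous (Ff × Ff).
Parent genotypes: Ff × Ff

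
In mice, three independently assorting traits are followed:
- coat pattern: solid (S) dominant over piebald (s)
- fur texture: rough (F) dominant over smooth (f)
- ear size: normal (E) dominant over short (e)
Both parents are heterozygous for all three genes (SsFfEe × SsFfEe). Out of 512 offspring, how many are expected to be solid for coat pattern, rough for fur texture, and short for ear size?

Trihybrid cross: SsFfEe × SsFfEe
Each trait segregates independently with a 3:1 phenotypic ratio, so each gene contributes 3/4 (dominant) or 1/4 (recessive).
Target: solid (coat pattern), rough (fur texture), short (ear size)
Probability = product of independent per-trait probabilities
= 3/4 × 3/4 × 1/4 = 9/64
Expected count = 9/64 × 512 = 72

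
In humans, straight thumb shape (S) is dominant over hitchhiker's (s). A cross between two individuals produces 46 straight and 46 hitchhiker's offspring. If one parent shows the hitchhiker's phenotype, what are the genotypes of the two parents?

Observed offspring: 46 straight, 46 hitchhiker's
The observed ratio simplifies to 1:1. One parent shows hitchhiker's, so its genotype must be ss. A 1:1 offspring split requires the other parent to be heterozygous (Ss).
Parent genotypes: ss × Ss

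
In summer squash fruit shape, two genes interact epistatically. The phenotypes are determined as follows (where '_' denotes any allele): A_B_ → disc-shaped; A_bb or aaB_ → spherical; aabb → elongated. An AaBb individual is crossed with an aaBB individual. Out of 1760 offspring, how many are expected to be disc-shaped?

Cross: AaBb × aaBB — consider each gene separately:
A gene: Aa × aa → 2 Aa, 2 aa → 2 A_ : 2 aa (out of 4)
B gene: Bb × BB → 2 BB, 2 Bb → 4 B_ (out of 4)
Genotype classes (out of 4 × 4 = 16): A_B_ = 2×4 = 8; aaB_ = 2×4 = 8
Apply the phenotype rules: A_B_ (8) → disc-shaped; aaB_ (8) → spherical
Phenotype counts (out of 16): 8 disc-shaped, 8 spherical
disc-shaped: 8 out of 16 → fraction 1/2
Expected count = 1/2 × 1760 = 880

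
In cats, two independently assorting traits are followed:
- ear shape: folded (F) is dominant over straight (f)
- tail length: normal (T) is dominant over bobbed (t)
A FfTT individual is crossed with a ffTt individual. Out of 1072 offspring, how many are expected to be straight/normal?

Dihybrid cross FfTT × ffTt — consider each gene separately:
ear shape: Ff × ff → 2 Ff, 2 ff → 2 F_ : 2 ff (out of 4)
tail length: TT × Tt → 2 TT, 2 Tt → 4 T_ (out of 4)
Combine (counts out of 4 × 4 = 16): folded/normal (F_T_) = 2×4 = 8; straight/normal (ffT_) = 2×4 = 8
Phenotype counts (out of 16): 8 folded/normal, 8 straight/normal
straight/normal: 8 out of 16 → fraction 1/2
Expected count = 1/2 × 1072 = 536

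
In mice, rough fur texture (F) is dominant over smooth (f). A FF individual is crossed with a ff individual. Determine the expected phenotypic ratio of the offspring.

Punnett square for FF × ff:
Offspring genotypes: 4 Ff
rough: 4, smooth: 0
Ratio: all rough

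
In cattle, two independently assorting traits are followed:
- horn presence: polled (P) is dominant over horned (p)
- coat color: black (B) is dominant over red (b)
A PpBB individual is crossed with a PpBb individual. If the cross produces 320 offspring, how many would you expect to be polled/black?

Dihybrid cross PpBB × PpBb — consider each gene separately:
horn presence: Pp × Pp → 1 PP, 2 Pp, 1 pp → 3 P_ : 1 pp (out of 4)
coat color: BB × Bb → 2 BB, 2 Bb → 4 B_ (out of 4)
Combine (counts out of 4 × 4 = 16): polled/black (P_B_) = 3×4 = 12; horned/black (ppB_) = 1×4 = 4
Phenotype counts (out of 16): 12 polled/black, 4 horned/black
polled/black: 12 out of 16 → fraction 3/4
Expected count = 3/4 × 320 = 240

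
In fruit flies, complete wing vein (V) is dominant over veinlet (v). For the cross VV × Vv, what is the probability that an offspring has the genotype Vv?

Punnett square for VV × Vv:
Offspring genotypes: 2 VV, 2 Vv
Total offspring: 4
Count with target: 2
Probability: 2/4 = 1/2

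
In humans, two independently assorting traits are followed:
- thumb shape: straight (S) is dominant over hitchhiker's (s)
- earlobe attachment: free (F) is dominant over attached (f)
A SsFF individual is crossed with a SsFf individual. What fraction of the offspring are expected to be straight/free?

Dihybrid cross SsFF × SsFf — consider each gene separately:
thumb shape: Ss × Ss → 1 SS, 2 Ss, 1 ss → 3 S_ : 1 ss (out of 4)
earlobe attachment: FF × Ff → 2 FF, 2 Ff → 4 F_ (out of 4)
Combine (counts out of 4 × 4 = 16): straight/free (S_F_) = 3×4 = 12; hitchhiker's/free (ssF_) = 1×4 = 4
Phenotype counts (out of 16): 12 straight/free, 4 hitchhiker's/free
straight/free: 12 out of 16
Probability: 12/16 = 3/4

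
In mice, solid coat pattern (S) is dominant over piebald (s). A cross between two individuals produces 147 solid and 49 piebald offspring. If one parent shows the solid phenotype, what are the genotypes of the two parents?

Observed offspring: 147 solid, 49 piebald
The observed ratio simplifies to 3:1. Piebald (ss) offspring appear, so each parent must contribute one s allele. The parent stated to show solid carries S, so it is Ss. The other parent is then either Ss or ss: Ss × ss would give a 1:1 split, whereas Ss × Ss gives 3:1 — matching the data. So both parents are heterozygous (Ss × Ss).
Parent genotypes: Ss × Ss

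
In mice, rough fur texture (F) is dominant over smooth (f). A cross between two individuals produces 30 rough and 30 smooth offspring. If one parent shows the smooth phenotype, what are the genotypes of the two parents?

Observed offspring: 30 rough, 30 smooth
The observed ratio simplifies to 1:1. One parent shows smooth, so its genotype must be ff. A 1:1 offspring split requires the other parent to be heterozygous (Ff).
Parent genotypes: ff × Ff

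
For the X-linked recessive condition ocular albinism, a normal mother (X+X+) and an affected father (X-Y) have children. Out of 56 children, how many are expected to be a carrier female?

Cross: X+X+ × X-Y
Offspring: 2 X+X-, 2 X+Y
Probability of a carrier female: 2/4 = 1/2
Expected count = 1/2 × 56 = 28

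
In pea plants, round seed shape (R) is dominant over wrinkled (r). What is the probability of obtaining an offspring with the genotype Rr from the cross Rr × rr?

Punnett square for Rr × rr:
Offspring genotypes: 2 Rr, 2 rr
Total offspring: 4
Count with target: 2
Probability: 2/4 = 1/2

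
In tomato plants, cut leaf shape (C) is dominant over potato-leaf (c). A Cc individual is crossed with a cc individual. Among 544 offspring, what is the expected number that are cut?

Punnett square for Cc × cc:
Offspring genotypes: 2 Cc, 2 cc
cut: 2, potato-leaf: 2
cut: 2 out of 4 → fraction 1/2
Expected count = 1/2 × 544 = 272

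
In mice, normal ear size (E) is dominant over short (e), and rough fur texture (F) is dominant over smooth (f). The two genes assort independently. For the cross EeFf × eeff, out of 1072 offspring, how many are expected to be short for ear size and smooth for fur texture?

Dihybrid cross EeFf × eeff — consider each gene separately:
ear size: Ee × ee → 2 Ee, 2 ee → 2 E_ : 2 ee (out of 4)
fur texture: Ff × ff → 2 Ff, 2 ff → 2 F_ : 2 ff (out of 4)
Looking for: short (ee) and smooth (ff)
P(short) = 2/4, P(smooth) = 2/4
P(both) = 2/4 × 2/4 = 4/16 = 1/4
Expected count = 1/4 × 1072 = 268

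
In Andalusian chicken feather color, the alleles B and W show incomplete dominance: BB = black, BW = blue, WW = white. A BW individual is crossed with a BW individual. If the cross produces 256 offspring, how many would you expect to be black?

Punnett square for BW × BW:
Offspring genotypes: 1 BB, 2 BW, 1 WW
Phenotype counts: 1 black, 2 blue, 1 white
black: 1 out of 4 → fraction 1/4
Expected count = 1/4 × 256 = 64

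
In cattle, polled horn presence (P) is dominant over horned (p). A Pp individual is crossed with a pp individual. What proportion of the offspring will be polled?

Punnett square for Pp × pp:
Offspring genotypes: 2 Pp, 2 pp
polled: 2, horned: 2
polled: 2 out of 4
Probability: 2/4 = 1/2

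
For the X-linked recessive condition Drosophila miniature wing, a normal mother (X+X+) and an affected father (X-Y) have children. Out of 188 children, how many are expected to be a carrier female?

Cross: X+X+ × X-Y
Offspring: 2 X+X-, 2 X+Y
Probability of a carrier female: 2/4 = 1/2
Expected count = 1/2 × 188 = 94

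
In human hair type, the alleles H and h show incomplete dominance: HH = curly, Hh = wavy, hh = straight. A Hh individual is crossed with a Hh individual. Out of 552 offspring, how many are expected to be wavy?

Punnett square for Hh × Hh:
Offspring genotypes: 1 HH, 2 Hh, 1 hh
Phenotype counts: 1 curly, 2 wavy, 1 straight
wavy: 2 out of 4 → fraction 1/2
Expected count = 1/2 × 552 = 276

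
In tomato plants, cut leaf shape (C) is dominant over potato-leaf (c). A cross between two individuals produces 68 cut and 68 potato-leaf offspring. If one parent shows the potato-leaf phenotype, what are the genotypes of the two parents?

Observed offspring: 68 cut, 68 potato-leaf
The observed ratio simplifies to 1:1. One parent shows potato-leaf, so its genotype must be cc. A 1:1 offspring split requires the other parent to be heterozygous (Cc).
Parent genotypes: cc × Cc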